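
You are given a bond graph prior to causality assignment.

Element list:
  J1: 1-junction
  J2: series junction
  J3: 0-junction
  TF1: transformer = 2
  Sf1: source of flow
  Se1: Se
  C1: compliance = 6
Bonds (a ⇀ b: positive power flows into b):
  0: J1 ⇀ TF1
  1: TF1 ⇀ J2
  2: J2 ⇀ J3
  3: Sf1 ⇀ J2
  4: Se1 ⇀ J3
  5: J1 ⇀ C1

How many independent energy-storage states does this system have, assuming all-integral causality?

β3 stroke at Sf1  (Sf1: flow source, stroke at near end)
β4 stroke at J3  (source Se1 imposes e)
β1 stroke at J2  (J2: bond 3 brought flow, rest push out)
β2 stroke at J2  (common-f at J2 fixed by 3)
β0 stroke at TF1  (through TF1, causality passes straight; one stroke at TF1)
β5 stroke at J1  (common-f at J1 fixed by 0)

1  (C1 all integral)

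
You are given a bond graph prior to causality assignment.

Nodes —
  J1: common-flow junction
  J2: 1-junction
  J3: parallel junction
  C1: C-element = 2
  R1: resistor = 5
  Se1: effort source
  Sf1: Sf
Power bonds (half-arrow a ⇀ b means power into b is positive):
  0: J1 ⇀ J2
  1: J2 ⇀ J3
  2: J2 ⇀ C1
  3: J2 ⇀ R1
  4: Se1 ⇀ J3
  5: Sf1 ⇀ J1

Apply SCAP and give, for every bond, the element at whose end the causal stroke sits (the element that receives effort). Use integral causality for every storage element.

b4 →J3  (source Se1 imposes e)
b5 →Sf1  (Sf1 (Sf) sets flow on bond)
b0 →J1  (1-jn J1 has f-setter on 5)
b1 →J2  (common-f at J2 fixed by 0)
b2 →J2  (1-jn J2 has f-setter on 0)
b3 →J2  (1-jn J2 has f-setter on 0)

#0 stroke at J1
#1 stroke at J2
#2 stroke at J2
#3 stroke at J2
#4 stroke at J3
#5 stroke at Sf1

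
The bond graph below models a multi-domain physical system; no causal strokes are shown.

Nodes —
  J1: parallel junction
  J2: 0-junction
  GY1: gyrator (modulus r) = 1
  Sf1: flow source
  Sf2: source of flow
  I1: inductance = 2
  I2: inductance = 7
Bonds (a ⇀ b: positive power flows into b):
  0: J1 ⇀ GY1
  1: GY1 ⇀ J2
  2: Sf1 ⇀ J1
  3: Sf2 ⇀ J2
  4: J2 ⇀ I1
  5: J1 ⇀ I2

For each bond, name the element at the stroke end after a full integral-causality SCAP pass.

β2 stroke at Sf1  (Sf1: flow source, stroke at near end)
β3 stroke at Sf2  (source Sf2 imposes f)
β4 stroke at I1  (prefer integral on I1)
β1 stroke at J2  (closing 0-jn rule on J2)
β0 stroke at J1  (through GY1, causality inverts; strokes same side of GY1)
β5 stroke at I2  (0-jn J1 has e-setter on 0)

bond 0 |J1
bond 1 |J2
bond 2 |Sf1
bond 3 |Sf2
bond 4 |I1
bond 5 |I2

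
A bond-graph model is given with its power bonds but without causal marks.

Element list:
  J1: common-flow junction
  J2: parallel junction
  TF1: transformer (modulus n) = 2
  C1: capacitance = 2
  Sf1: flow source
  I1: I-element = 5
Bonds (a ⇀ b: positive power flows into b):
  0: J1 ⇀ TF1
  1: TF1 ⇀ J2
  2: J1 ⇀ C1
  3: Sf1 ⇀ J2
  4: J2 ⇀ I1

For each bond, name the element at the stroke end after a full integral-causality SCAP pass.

bond 3 |Sf1  (Sf1 fixes flow; stroke at Sf1)
bond 2 |J1  (C1 outputs effort q/C1)
bond 0 |TF1  (only one flow-in slot at J1)
bond 1 |J2  (TF1 one-in-one-out from 0)
bond 4 |I1  (common-e at J2 fixed by 1)

β0 stroke at TF1
β1 stroke at J2
β2 stroke at J1
β3 stroke at Sf1
β4 stroke at I1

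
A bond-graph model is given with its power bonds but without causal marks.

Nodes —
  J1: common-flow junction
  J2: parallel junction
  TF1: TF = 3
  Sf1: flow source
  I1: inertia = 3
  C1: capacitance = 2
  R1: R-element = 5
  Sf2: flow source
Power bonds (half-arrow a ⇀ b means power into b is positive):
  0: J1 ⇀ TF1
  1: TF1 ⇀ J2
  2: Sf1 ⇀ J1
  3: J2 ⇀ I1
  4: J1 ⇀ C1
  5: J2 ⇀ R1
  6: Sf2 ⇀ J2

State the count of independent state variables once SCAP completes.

bond 2 →Sf1  (Sf1 fixes flow; stroke at Sf1)
bond 6 →Sf2  (Sf2 (Sf) sets flow on bond)
bond 0 →J1  (common-f at J1 fixed by 2)
bond 4 →J1  (J1 flow already set via bond 2)
bond 1 →TF1  (through TF1, causality passes straight; one stroke at TF1)
bond 3 →I1  (prefer integral on I1)
bond 5 →J2  (J2 needs exactly one e-in)

2  (C1, I1 all integral)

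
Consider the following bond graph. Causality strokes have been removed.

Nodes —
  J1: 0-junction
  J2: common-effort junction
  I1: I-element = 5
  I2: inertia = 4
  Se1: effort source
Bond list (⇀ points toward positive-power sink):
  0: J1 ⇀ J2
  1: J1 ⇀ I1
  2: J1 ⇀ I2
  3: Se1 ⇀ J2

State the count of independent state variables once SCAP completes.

bond 3 stroke→J2  (source Se1 imposes e)
bond 0 stroke→J1  (J2 effort already set via bond 3)
bond 1 stroke→I1  (J1 effort already set via bond 0)
bond 2 stroke→I2  (J1 effort already set via bond 0)

2  (I1, I2 all integral)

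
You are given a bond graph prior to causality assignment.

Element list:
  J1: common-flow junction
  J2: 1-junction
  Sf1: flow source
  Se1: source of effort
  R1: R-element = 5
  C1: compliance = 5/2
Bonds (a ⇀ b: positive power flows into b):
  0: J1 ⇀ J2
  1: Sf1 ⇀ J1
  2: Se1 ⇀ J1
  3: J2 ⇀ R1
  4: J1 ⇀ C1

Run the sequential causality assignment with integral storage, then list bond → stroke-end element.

β1 |Sf1  (Sf1 (Sf) sets flow on bond)
β2 |J1  (Se1 (Se) sets effort on bond)
β0 |J1  (common-f at J1 fixed by 1)
β4 |J1  (common-f at J1 fixed by 1)
β3 |J2  (1-jn J2 has f-setter on 0)

b0 |J1
b1 |Sf1
b2 |J1
b3 |J2
b4 |J1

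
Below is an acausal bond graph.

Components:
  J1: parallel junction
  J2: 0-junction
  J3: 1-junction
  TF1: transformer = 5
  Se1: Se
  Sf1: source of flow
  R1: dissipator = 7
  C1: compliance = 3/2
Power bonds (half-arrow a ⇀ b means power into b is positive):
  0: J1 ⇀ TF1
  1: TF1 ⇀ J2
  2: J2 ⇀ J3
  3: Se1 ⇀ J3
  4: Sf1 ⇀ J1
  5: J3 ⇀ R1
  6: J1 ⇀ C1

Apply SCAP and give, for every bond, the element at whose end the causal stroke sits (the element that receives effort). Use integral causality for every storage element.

β0 stroke→TF1
β1 stroke→J2
β2 stroke→J3
β3 stroke→J3
β4 stroke→Sf1
β5 stroke→R1
β6 stroke→J1

β3 →J3  (source Se1 imposes e)
β4 →Sf1  (Sf1: flow source, stroke at near end)
β6 →J1  (C1: C, integral causality)
β0 →TF1  (0-jn J1 has e-setter on 6)
β1 →J2  (TF TF1: opposite of bond 0)
β2 →J3  (J2 effort already set via bond 1)
β5 →R1  (J3 needs exactly one f-in)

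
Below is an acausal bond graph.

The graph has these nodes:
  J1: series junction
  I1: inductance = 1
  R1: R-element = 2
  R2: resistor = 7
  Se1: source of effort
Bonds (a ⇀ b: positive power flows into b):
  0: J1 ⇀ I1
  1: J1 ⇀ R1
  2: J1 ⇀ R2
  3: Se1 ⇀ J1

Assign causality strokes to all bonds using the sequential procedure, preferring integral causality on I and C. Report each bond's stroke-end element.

bond 3 stroke at J1  (Se1 (Se) sets effort on bond)
bond 0 stroke at I1  (I1: I, integral causality)
bond 1 stroke at J1  (common-f at J1 fixed by 0)
bond 2 stroke at J1  (common-f at J1 fixed by 0)

#0 →I1
#1 →J1
#2 →J1
#3 →J1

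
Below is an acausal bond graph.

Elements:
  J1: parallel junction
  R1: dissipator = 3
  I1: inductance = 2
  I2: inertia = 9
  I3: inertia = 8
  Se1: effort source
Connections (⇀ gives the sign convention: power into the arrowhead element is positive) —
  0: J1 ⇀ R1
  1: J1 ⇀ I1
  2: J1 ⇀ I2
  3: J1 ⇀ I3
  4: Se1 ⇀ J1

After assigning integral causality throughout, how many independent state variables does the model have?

b4 →J1  (Se1 fixes effort; stroke away)
b0 →R1  (J1 effort already set via bond 4)
b1 →I1  (J1 effort already set via bond 4)
b2 →I2  (J1: bond 4 brought effort, rest push out)
b3 →I3  (J1: bond 4 brought effort, rest push out)

3  (I1, I2, I3 all integral)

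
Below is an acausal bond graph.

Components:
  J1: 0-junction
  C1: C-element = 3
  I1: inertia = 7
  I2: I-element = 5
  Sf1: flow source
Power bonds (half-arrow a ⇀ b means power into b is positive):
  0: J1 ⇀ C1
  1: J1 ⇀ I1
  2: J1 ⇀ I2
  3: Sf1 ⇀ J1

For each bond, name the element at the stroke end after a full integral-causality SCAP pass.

β0 stroke at J1
β1 stroke at I1
β2 stroke at I2
β3 stroke at Sf1

β3 |Sf1  (source Sf1 imposes f)
β0 |J1  (C1 integral (e out))
β1 |I1  (J1: bond 0 brought effort, rest push out)
β2 |I2  (J1 effort already set via bond 0)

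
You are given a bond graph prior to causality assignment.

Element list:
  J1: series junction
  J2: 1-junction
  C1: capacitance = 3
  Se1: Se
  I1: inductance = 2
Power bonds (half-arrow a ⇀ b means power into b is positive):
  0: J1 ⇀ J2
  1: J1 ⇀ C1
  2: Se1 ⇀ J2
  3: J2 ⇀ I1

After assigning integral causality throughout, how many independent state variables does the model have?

b2 stroke at J2  (source Se1 imposes e)
b1 stroke at J1  (C1: C, integral causality)
b0 stroke at J2  (closing 1-jn rule on J1)
b3 stroke at I1  (only one flow-in slot at J2)

2  (C1, I1 all integral)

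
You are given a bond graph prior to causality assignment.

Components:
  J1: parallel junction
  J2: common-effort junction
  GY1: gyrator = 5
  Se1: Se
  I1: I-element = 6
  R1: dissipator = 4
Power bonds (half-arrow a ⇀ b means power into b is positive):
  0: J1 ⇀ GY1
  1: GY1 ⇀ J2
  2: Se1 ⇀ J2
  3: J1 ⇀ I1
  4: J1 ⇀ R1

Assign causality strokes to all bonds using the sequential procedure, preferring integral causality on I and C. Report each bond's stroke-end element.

β2 |J2  (source Se1 imposes e)
β1 |GY1  (0-jn J2 has e-setter on 2)
β0 |GY1  (through GY1, causality inverts; strokes same side of GY1)
β3 |I1  (I1: I, integral causality)
β4 |J1  (only one effort-in slot at J1)

bond 0 stroke at GY1
bond 1 stroke at GY1
bond 2 stroke at J2
bond 3 stroke at I1
bond 4 stroke at J1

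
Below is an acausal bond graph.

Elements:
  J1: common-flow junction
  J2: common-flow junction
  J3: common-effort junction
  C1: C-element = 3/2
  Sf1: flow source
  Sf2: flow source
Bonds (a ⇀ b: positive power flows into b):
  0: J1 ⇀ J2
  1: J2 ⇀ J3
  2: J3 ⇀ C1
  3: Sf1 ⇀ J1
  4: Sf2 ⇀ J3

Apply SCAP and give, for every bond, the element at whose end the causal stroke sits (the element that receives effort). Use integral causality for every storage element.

bond 3 stroke→Sf1  (Sf1 fixes flow; stroke at Sf1)
bond 4 stroke→Sf2  (Sf2 fixes flow; stroke at Sf2)
bond 0 stroke→J1  (1-jn J1 has f-setter on 3)
bond 1 stroke→J2  (J2: bond 0 brought flow, rest push out)
bond 2 stroke→J3  (only one effort-in slot at J3)

#0 stroke at J1
#1 stroke at J2
#2 stroke at J3
#3 stroke at Sf1
#4 stroke at Sf2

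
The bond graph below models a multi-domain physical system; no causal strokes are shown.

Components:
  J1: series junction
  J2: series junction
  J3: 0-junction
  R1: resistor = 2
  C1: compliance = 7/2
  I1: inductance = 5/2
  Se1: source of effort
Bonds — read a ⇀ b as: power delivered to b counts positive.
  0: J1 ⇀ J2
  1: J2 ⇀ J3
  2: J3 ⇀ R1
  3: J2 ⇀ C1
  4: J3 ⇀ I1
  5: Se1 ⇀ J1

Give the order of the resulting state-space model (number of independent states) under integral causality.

2  (C1, I1 all integral)

bond 5 →J1  (Se1: effort source, stroke at far end)
bond 0 →J2  (J1 needs exactly one f-in)
bond 3 →J2  (C1 integral (e out))
bond 1 →J3  (closing 1-jn rule on J2)
bond 2 →R1  (J3: bond 1 brought effort, rest push out)
bond 4 →I1  (common-e at J3 fixed by 1)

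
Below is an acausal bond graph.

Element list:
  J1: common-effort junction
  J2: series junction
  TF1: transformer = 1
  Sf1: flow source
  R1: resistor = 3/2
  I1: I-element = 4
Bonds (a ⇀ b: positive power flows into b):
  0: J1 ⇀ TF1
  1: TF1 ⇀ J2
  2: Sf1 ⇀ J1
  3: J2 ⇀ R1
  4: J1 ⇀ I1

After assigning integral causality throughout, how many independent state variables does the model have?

β2 stroke at Sf1  (Sf1 (Sf) sets flow on bond)
β4 stroke at I1  (I1 outputs flow p/I1)
β0 stroke at J1  (J1 needs exactly one e-in)
β1 stroke at TF1  (TF1 one-in-one-out from 0)
β3 stroke at J2  (1-jn J2 has f-setter on 1)

1  (I1 all integral)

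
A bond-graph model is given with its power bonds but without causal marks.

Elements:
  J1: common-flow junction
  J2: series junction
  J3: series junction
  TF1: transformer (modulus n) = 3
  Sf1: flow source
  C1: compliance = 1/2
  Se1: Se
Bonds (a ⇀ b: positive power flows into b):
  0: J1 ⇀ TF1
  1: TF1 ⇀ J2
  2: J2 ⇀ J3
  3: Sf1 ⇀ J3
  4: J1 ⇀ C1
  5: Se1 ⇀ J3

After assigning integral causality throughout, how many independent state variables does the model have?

#3 |Sf1  (Sf1 fixes flow; stroke at Sf1)
#5 |J3  (Se1 fixes effort; stroke away)
#2 |J3  (J3: bond 3 brought flow, rest push out)
#1 |J2  (common-f at J2 fixed by 2)
#0 |TF1  (TF1 one-in-one-out from 1)
#4 |J1  (common-f at J1 fixed by 0)

1  (C1 all integral)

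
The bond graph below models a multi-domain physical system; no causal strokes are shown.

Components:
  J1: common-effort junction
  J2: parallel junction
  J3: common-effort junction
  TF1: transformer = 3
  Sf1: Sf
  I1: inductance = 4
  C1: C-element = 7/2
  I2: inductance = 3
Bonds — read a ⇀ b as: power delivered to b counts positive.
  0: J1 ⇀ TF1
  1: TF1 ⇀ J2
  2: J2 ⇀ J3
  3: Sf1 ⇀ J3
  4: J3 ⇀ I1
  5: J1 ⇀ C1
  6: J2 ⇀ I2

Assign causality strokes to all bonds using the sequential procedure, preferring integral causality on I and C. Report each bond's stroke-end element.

β3 stroke at Sf1  (Sf1 fixes flow; stroke at Sf1)
β4 stroke at I1  (prefer integral on I1)
β2 stroke at J3  (only one effort-in slot at J3)
β5 stroke at J1  (C1 outputs effort q/C1)
β0 stroke at TF1  (0-jn J1 has e-setter on 5)
β1 stroke at J2  (through TF1, causality passes straight; one stroke at TF1)
β6 stroke at I2  (0-jn J2 has e-setter on 1)

#0 stroke→TF1
#1 stroke→J2
#2 stroke→J3
#3 stroke→Sf1
#4 stroke→I1
#5 stroke→J1
#6 stroke→I2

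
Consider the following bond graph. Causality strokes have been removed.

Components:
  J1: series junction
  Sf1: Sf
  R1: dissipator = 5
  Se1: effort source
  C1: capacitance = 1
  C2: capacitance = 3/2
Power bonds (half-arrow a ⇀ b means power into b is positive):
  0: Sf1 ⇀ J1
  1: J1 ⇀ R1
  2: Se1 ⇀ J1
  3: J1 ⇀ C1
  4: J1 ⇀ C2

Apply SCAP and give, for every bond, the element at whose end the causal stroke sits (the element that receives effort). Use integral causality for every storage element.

β0 stroke→Sf1  (Sf1: flow source, stroke at near end)
β2 stroke→J1  (Se1 (Se) sets effort on bond)
β1 stroke→J1  (J1 flow already set via bond 0)
β3 stroke→J1  (1-jn J1 has f-setter on 0)
β4 stroke→J1  (common-f at J1 fixed by 0)

b0 |Sf1
b1 |J1
b2 |J1
b3 |J1
b4 |J1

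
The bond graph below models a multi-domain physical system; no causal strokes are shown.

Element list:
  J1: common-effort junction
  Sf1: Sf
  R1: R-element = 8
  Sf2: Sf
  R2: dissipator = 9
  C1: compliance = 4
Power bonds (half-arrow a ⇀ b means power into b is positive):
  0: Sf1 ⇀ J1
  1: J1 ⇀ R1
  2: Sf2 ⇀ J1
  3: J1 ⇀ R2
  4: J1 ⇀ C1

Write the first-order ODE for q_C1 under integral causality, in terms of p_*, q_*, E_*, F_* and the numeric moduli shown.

dq_C1/dt = F_Sf1 + F_Sf2 - 17*q_C1/288

β0 →Sf1  (Sf1: flow source, stroke at near end)
β2 →Sf2  (Sf2 (Sf) sets flow on bond)
β4 →J1  (C1 integral (e out))
β1 →R1  (0-jn J1 has e-setter on 4)
β3 →R2  (common-e at J1 fixed by 4)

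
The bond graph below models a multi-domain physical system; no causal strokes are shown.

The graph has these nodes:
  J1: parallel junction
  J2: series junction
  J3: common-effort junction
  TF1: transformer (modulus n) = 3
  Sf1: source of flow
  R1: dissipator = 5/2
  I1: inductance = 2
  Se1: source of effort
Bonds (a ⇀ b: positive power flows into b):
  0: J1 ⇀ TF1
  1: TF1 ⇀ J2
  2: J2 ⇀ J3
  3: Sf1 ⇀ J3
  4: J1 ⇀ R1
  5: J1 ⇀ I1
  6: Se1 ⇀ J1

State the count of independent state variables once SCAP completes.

b3 →Sf1  (Sf1: flow source, stroke at near end)
b6 →J1  (source Se1 imposes e)
b0 →TF1  (J1: bond 6 brought effort, rest push out)
b4 →R1  (0-jn J1 has e-setter on 6)
b5 →I1  (J1 effort already set via bond 6)
b2 →J3  (J3: last free bond brings effort in)
b1 →J2  (TF1: transformer flips bond 0)

1  (I1 all integral)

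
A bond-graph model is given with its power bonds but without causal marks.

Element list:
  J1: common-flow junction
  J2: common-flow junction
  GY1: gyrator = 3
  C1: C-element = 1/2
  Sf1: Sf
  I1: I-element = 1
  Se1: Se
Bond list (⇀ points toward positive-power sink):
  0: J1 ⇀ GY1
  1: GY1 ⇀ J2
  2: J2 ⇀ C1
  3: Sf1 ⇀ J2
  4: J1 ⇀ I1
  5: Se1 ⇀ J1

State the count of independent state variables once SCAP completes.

2  (C1, I1 all integral)

#3 stroke→Sf1  (Sf1 (Sf) sets flow on bond)
#5 stroke→J1  (Se1: effort source, stroke at far end)
#1 stroke→J2  (common-f at J2 fixed by 3)
#2 stroke→J2  (J2 flow already set via bond 3)
#0 stroke→J1  (GY1: gyrator matches bond 1)
#4 stroke→I1  (J1: last free bond brings flow in)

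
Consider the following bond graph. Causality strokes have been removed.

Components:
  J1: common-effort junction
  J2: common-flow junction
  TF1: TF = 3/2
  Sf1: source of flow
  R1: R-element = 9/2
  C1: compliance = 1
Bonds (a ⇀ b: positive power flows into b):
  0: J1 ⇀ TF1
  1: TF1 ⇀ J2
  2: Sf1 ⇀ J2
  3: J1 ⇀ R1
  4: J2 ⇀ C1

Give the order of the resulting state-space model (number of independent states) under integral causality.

#2 stroke at Sf1  (Sf1: flow source, stroke at near end)
#1 stroke at J2  (J2: bond 2 brought flow, rest push out)
#4 stroke at J2  (J2 flow already set via bond 2)
#0 stroke at TF1  (through TF1, causality passes straight; one stroke at TF1)
#3 stroke at J1  (J1: last free bond brings effort in)

1  (C1 all integral)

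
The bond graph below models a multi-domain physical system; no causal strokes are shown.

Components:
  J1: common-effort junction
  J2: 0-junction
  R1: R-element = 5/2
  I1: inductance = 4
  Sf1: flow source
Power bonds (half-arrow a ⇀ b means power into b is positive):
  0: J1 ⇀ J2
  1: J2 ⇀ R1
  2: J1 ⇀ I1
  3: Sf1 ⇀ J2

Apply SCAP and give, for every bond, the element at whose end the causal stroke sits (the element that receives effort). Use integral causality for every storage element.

bond 3 |Sf1  (Sf1: flow source, stroke at near end)
bond 2 |I1  (prefer integral on I1)
bond 0 |J1  (closing 0-jn rule on J1)
bond 1 |J2  (J2 needs exactly one e-in)

#0 stroke→J1
#1 stroke→J2
#2 stroke→I1
#3 stroke→Sf1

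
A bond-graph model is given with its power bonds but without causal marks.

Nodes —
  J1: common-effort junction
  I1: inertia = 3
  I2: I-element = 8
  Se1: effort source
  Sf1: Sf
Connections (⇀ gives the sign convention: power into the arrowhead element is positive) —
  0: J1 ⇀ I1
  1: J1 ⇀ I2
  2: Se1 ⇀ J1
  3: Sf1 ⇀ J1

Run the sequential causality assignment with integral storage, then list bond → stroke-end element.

β2 →J1  (Se1 fixes effort; stroke away)
β3 →Sf1  (source Sf1 imposes f)
β0 →I1  (J1: bond 2 brought effort, rest push out)
β1 →I2  (J1 effort already set via bond 2)

β0 |I1
β1 |I2
β2 |J1
β3 |Sf1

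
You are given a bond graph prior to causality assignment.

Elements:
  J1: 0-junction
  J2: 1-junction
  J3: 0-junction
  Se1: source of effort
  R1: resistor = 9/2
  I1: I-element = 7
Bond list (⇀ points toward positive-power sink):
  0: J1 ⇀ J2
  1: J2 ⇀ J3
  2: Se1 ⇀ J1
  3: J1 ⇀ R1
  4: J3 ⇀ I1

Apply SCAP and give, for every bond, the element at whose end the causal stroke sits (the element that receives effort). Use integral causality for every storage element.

b2 stroke→J1  (Se1 (Se) sets effort on bond)
b0 stroke→J2  (J1 effort already set via bond 2)
b3 stroke→R1  (common-e at J1 fixed by 2)
b1 stroke→J3  (only one flow-in slot at J2)
b4 stroke→I1  (common-e at J3 fixed by 1)

bond 0 |J2
bond 1 |J3
bond 2 |J1
bond 3 |R1
bond 4 |I1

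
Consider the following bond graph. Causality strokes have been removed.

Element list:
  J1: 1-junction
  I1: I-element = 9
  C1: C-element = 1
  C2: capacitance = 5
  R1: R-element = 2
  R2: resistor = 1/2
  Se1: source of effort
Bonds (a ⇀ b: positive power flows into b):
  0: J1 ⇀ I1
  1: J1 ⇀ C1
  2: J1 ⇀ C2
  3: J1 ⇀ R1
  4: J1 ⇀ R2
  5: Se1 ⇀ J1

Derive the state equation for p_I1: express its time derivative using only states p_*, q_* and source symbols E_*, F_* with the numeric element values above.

#5 stroke at J1  (Se1: effort source, stroke at far end)
#0 stroke at I1  (I1: I, integral causality)
#1 stroke at J1  (common-f at J1 fixed by 0)
#2 stroke at J1  (J1: bond 0 brought flow, rest push out)
#3 stroke at J1  (common-f at J1 fixed by 0)
#4 stroke at J1  (common-f at J1 fixed by 0)

dp_I1/dt = E_Se1 - 5*p_I1/18 - q_C1 - q_C2/5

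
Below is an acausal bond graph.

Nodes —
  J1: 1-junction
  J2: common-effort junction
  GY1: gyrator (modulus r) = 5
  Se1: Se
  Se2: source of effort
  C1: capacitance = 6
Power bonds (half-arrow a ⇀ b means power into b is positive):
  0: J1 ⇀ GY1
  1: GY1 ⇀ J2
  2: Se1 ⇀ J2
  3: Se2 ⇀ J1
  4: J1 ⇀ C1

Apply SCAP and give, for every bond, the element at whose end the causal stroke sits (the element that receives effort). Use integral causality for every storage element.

b2 stroke→J2  (Se1 fixes effort; stroke away)
b3 stroke→J1  (Se2: effort source, stroke at far end)
b1 stroke→GY1  (0-jn J2 has e-setter on 2)
b0 stroke→GY1  (GY GY1: same side as bond 1)
b4 stroke→J1  (common-f at J1 fixed by 0)

b0 stroke→GY1
b1 stroke→GY1
b2 stroke→J2
b3 stroke→J1
b4 stroke→J1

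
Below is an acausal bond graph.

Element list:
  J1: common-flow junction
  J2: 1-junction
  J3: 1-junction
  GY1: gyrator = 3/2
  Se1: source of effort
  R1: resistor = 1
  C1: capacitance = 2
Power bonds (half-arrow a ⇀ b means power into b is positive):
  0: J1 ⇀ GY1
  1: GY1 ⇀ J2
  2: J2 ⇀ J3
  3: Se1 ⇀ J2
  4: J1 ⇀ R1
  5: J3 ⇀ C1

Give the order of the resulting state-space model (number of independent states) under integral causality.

β3 stroke at J2  (Se1 (Se) sets effort on bond)
β5 stroke at J3  (C1 integral (e out))
β2 stroke at J2  (only one flow-in slot at J3)
β1 stroke at GY1  (closing 1-jn rule on J2)
β0 stroke at GY1  (GY GY1: same side as bond 1)
β4 stroke at J1  (J1: bond 0 brought flow, rest push out)

1  (C1 all integral)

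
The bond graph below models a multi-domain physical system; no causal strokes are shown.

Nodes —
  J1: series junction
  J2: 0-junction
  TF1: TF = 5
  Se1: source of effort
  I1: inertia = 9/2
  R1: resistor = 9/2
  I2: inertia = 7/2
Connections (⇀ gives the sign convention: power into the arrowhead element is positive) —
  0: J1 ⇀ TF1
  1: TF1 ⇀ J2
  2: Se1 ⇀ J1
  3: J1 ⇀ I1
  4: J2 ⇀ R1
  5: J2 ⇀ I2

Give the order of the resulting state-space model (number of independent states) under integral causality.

2  (I1, I2 all integral)

bond 2 →J1  (source Se1 imposes e)
bond 3 →I1  (I1 integral (f out))
bond 0 →J1  (J1: bond 3 brought flow, rest push out)
bond 1 →TF1  (through TF1, causality passes straight; one stroke at TF1)
bond 5 →I2  (I2: I, integral causality)
bond 4 →J2  (J2: last free bond brings effort in)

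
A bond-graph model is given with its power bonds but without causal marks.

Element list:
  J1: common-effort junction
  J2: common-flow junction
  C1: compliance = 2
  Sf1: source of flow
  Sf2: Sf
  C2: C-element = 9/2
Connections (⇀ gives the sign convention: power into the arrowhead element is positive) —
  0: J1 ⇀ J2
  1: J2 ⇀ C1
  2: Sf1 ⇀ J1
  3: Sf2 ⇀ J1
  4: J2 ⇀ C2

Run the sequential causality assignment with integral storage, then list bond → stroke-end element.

β0 stroke at J1
β1 stroke at J2
β2 stroke at Sf1
β3 stroke at Sf2
β4 stroke at J2

β2 stroke→Sf1  (Sf1: flow source, stroke at near end)
β3 stroke→Sf2  (Sf2 (Sf) sets flow on bond)
β0 stroke→J1  (only one effort-in slot at J1)
β1 stroke→J2  (J2: bond 0 brought flow, rest push out)
β4 stroke→J2  (1-jn J2 has f-setter on 0)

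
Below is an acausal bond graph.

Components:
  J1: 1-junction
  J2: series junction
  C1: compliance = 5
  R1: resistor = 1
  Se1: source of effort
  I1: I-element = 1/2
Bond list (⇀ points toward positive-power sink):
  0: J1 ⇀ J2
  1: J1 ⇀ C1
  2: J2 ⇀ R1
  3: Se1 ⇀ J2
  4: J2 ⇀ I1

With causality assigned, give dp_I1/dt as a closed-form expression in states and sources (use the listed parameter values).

dp_I1/dt = E_Se1 - 2*p_I1 - q_C1/5

#3 stroke at J2  (Se1: effort source, stroke at far end)
#1 stroke at J1  (prefer integral on C1)
#0 stroke at J2  (closing 1-jn rule on J1)
#4 stroke at I1  (I1: I, integral causality)
#2 stroke at J2  (1-jn J2 has f-setter on 4)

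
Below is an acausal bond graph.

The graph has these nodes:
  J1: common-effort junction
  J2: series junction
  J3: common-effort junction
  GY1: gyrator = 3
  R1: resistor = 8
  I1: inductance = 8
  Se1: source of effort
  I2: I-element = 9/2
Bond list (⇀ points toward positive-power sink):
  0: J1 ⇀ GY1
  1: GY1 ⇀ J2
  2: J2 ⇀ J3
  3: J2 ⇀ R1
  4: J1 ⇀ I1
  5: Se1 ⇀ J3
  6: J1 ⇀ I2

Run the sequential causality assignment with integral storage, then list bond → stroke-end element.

b5 stroke at J3  (Se1 (Se) sets effort on bond)
b2 stroke at J2  (J3: bond 5 brought effort, rest push out)
b4 stroke at I1  (I1 integral (f out))
b6 stroke at I2  (I2: I, integral causality)
b0 stroke at J1  (closing 0-jn rule on J1)
b1 stroke at J2  (through GY1, causality inverts; strokes same side of GY1)
b3 stroke at R1  (J2 needs exactly one f-in)

b0 →J1
b1 →J2
b2 →J2
b3 →R1
b4 →I1
b5 →J3
b6 →I2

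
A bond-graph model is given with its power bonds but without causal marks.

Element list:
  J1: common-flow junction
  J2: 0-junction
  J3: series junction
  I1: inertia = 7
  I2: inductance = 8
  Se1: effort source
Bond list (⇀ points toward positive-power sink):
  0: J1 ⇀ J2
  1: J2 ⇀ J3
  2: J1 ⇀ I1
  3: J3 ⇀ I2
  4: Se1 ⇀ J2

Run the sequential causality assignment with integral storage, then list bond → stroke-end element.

β4 |J2  (Se1: effort source, stroke at far end)
β0 |J1  (J2: bond 4 brought effort, rest push out)
β1 |J3  (0-jn J2 has e-setter on 4)
β3 |I2  (J3: last free bond brings flow in)
β2 |I1  (J1 needs exactly one f-in)

#0 |J1
#1 |J3
#2 |I1
#3 |I2
#4 |J2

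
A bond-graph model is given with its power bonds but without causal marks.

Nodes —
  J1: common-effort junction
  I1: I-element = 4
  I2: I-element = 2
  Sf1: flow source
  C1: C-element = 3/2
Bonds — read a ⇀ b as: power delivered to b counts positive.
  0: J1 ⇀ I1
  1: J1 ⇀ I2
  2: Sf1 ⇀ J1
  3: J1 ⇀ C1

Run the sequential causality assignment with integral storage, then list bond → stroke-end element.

b2 stroke→Sf1  (source Sf1 imposes f)
b0 stroke→I1  (I1 integral (f out))
b1 stroke→I2  (I2 integral (f out))
b3 stroke→J1  (closing 0-jn rule on J1)

b0 →I1
b1 →I2
b2 →Sf1
b3 →J1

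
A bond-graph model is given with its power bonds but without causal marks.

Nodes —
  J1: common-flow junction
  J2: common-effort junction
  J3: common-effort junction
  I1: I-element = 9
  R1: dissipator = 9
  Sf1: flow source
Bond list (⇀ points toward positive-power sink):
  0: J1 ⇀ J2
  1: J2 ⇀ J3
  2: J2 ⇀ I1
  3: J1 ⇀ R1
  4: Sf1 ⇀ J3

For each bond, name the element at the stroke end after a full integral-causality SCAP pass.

b4 stroke at Sf1  (Sf1: flow source, stroke at near end)
b1 stroke at J3  (J3: last free bond brings effort in)
b2 stroke at I1  (I1 integral (f out))
b0 stroke at J2  (J2: last free bond brings effort in)
b3 stroke at J1  (J1 flow already set via bond 0)

bond 0 →J2
bond 1 →J3
bond 2 →I1
bond 3 →J1
bond 4 →Sf1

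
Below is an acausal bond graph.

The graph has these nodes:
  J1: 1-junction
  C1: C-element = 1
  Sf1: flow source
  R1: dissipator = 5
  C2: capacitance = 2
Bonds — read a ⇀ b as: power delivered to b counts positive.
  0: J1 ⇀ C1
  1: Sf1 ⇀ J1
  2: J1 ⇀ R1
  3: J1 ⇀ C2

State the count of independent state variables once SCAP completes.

b1 stroke→Sf1  (source Sf1 imposes f)
b0 stroke→J1  (J1 flow already set via bond 1)
b2 stroke→J1  (common-f at J1 fixed by 1)
b3 stroke→J1  (J1: bond 1 brought flow, rest push out)

2  (C1, C2 all integral)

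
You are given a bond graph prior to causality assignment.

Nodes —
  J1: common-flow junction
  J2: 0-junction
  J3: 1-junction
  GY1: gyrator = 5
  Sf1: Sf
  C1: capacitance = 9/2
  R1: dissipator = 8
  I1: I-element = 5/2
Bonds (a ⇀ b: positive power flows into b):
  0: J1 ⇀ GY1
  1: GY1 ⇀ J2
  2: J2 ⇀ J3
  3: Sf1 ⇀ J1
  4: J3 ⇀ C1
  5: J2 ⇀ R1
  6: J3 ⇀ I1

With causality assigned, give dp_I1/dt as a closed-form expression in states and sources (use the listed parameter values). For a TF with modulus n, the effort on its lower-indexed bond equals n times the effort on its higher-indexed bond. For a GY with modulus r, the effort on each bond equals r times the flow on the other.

bond 3 stroke→Sf1  (source Sf1 imposes f)
bond 0 stroke→J1  (1-jn J1 has f-setter on 3)
bond 1 stroke→J2  (GY1: gyrator matches bond 0)
bond 2 stroke→J3  (0-jn J2 has e-setter on 1)
bond 5 stroke→R1  (J2 effort already set via bond 1)
bond 4 stroke→J3  (C1 outputs effort q/C1)
bond 6 stroke→I1  (closing 1-jn rule on J3)

dp_I1/dt = 5*F_Sf1 - 2*q_C1/9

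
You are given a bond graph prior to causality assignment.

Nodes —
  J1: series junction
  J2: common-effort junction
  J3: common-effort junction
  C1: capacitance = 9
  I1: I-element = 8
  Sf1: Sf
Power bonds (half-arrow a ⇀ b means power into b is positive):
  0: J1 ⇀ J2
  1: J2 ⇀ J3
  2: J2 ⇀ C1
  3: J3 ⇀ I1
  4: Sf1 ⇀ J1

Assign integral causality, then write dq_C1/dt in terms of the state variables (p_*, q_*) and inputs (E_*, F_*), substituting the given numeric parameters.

dq_C1/dt = F_Sf1 - p_I1/8

#4 stroke→Sf1  (Sf1: flow source, stroke at near end)
#0 stroke→J1  (J1: bond 4 brought flow, rest push out)
#2 stroke→J2  (C1: C, integral causality)
#1 stroke→J3  (J2: bond 2 brought effort, rest push out)
#3 stroke→I1  (J3: bond 1 brought effort, rest push out)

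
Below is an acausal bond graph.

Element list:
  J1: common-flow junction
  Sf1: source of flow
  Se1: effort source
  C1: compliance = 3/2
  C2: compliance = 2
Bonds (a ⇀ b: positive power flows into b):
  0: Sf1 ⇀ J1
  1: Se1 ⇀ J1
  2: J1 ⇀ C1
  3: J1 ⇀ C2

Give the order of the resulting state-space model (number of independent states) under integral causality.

2  (C1, C2 all integral)

b0 stroke at Sf1  (source Sf1 imposes f)
b1 stroke at J1  (Se1 fixes effort; stroke away)
b2 stroke at J1  (J1: bond 0 brought flow, rest push out)
b3 stroke at J1  (1-jn J1 has f-setter on 0)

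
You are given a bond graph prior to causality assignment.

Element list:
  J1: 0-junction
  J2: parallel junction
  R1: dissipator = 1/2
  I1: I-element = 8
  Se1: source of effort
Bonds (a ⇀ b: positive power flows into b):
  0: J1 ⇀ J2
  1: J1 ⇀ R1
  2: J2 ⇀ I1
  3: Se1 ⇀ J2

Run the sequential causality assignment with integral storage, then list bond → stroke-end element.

β0 |J1
β1 |R1
β2 |I1
β3 |J2

b3 |J2  (Se1 fixes effort; stroke away)
b0 |J1  (common-e at J2 fixed by 3)
b2 |I1  (J2 effort already set via bond 3)
b1 |R1  (J1: bond 0 brought effort, rest push out)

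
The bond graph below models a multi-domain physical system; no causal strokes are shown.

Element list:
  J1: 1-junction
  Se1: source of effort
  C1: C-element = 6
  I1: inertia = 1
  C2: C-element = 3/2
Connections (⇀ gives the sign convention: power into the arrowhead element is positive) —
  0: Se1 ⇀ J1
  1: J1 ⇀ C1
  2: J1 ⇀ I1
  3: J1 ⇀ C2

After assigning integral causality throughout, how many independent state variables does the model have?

3  (C1, C2, I1 all integral)

bond 0 stroke→J1  (Se1: effort source, stroke at far end)
bond 1 stroke→J1  (C1 outputs effort q/C1)
bond 2 stroke→I1  (I1 outputs flow p/I1)
bond 3 stroke→J1  (1-jn J1 has f-setter on 2)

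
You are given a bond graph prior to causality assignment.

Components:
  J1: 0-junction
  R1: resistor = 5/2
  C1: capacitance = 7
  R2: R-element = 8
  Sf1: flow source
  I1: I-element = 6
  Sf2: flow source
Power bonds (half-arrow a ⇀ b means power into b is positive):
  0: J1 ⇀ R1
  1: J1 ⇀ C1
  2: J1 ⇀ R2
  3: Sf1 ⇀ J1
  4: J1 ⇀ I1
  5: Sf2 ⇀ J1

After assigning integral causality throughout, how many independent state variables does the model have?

β3 |Sf1  (Sf1 fixes flow; stroke at Sf1)
β5 |Sf2  (Sf2 (Sf) sets flow on bond)
β1 |J1  (C1: C, integral causality)
β0 |R1  (J1 effort already set via bond 1)
β2 |R2  (J1: bond 1 brought effort, rest push out)
β4 |I1  (common-e at J1 fixed by 1)

2  (C1, I1 all integral)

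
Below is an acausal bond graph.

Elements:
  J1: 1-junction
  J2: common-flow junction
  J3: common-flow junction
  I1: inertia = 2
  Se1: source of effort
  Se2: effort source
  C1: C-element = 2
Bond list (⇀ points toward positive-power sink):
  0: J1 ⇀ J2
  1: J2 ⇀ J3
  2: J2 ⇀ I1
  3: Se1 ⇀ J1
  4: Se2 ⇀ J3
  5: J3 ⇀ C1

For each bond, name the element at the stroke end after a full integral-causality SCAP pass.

β0 stroke→J2
β1 stroke→J2
β2 stroke→I1
β3 stroke→J1
β4 stroke→J3
β5 stroke→J3

bond 3 stroke at J1  (Se1: effort source, stroke at far end)
bond 4 stroke at J3  (Se2 fixes effort; stroke away)
bond 0 stroke at J2  (J1: last free bond brings flow in)
bond 2 stroke at I1  (prefer integral on I1)
bond 1 stroke at J2  (1-jn J2 has f-setter on 2)
bond 5 stroke at J3  (1-jn J3 has f-setter on 1)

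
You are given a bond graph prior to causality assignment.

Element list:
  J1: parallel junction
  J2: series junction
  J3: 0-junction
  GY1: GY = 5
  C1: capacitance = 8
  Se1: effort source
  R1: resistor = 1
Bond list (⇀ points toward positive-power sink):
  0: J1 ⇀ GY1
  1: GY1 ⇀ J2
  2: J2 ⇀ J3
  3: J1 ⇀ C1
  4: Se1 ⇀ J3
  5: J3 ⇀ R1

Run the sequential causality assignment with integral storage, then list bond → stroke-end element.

#4 |J3  (Se1: effort source, stroke at far end)
#2 |J2  (0-jn J3 has e-setter on 4)
#5 |R1  (common-e at J3 fixed by 4)
#1 |GY1  (only one flow-in slot at J2)
#0 |GY1  (GY1: gyrator matches bond 1)
#3 |J1  (J1: last free bond brings effort in)

bond 0 stroke→GY1
bond 1 stroke→GY1
bond 2 stroke→J2
bond 3 stroke→J1
bond 4 stroke→J3
bond 5 stroke→R1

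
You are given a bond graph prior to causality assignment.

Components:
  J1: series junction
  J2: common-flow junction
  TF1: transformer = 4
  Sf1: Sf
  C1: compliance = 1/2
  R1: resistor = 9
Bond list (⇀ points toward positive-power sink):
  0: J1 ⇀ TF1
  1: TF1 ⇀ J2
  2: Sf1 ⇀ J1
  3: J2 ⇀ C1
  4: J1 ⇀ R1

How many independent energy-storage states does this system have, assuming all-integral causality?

bond 2 stroke at Sf1  (Sf1 fixes flow; stroke at Sf1)
bond 0 stroke at J1  (1-jn J1 has f-setter on 2)
bond 4 stroke at J1  (J1 flow already set via bond 2)
bond 1 stroke at TF1  (through TF1, causality passes straight; one stroke at TF1)
bond 3 stroke at J2  (1-jn J2 has f-setter on 1)

1  (C1 all integral)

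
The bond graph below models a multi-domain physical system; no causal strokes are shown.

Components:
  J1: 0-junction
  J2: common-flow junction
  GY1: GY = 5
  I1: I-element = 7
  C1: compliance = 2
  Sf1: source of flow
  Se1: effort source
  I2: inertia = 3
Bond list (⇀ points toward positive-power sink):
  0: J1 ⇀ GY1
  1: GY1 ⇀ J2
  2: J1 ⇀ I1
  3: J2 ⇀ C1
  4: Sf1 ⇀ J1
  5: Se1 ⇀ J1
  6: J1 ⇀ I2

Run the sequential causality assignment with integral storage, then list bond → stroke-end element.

#4 stroke→Sf1  (Sf1: flow source, stroke at near end)
#5 stroke→J1  (source Se1 imposes e)
#0 stroke→GY1  (J1: bond 5 brought effort, rest push out)
#2 stroke→I1  (J1 effort already set via bond 5)
#6 stroke→I2  (common-e at J1 fixed by 5)
#1 stroke→GY1  (GY1 both-in/both-out from 0)
#3 stroke→J2  (J2 flow already set via bond 1)

b0 →GY1
b1 →GY1
b2 →I1
b3 →J2
b4 →Sf1
b5 →J1
b6 →I2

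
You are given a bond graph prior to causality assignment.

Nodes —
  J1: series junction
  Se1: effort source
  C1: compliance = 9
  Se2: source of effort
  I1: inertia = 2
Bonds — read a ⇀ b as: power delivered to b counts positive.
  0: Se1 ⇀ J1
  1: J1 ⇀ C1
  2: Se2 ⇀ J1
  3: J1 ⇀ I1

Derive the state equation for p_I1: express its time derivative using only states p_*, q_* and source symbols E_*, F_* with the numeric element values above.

bond 0 →J1  (Se1 (Se) sets effort on bond)
bond 2 →J1  (Se2 fixes effort; stroke away)
bond 1 →J1  (prefer integral on C1)
bond 3 →I1  (J1 needs exactly one f-in)

dp_I1/dt = E_Se1 + E_Se2 - q_C1/9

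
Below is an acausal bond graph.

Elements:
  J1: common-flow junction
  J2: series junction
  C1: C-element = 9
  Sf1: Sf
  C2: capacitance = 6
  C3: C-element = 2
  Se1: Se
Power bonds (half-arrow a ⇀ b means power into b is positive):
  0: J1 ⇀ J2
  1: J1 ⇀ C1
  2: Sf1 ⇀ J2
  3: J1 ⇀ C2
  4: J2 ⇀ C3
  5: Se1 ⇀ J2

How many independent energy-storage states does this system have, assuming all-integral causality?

β2 |Sf1  (Sf1: flow source, stroke at near end)
β5 |J2  (Se1 (Se) sets effort on bond)
β0 |J2  (1-jn J2 has f-setter on 2)
β4 |J2  (J2: bond 2 brought flow, rest push out)
β1 |J1  (common-f at J1 fixed by 0)
β3 |J1  (J1 flow already set via bond 0)

3  (C1, C2, C3 all integral)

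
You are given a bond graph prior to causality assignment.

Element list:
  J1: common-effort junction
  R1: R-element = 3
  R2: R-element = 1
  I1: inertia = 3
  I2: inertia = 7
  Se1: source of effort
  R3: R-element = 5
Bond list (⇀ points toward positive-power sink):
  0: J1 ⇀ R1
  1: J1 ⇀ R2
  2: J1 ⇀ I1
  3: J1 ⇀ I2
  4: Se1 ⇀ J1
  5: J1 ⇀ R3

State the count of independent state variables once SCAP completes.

#4 →J1  (Se1 fixes effort; stroke away)
#0 →R1  (common-e at J1 fixed by 4)
#1 →R2  (J1: bond 4 brought effort, rest push out)
#2 →I1  (0-jn J1 has e-setter on 4)
#3 →I2  (J1 effort already set via bond 4)
#5 →R3  (J1: bond 4 brought effort, rest push out)

2  (I1, I2 all integral)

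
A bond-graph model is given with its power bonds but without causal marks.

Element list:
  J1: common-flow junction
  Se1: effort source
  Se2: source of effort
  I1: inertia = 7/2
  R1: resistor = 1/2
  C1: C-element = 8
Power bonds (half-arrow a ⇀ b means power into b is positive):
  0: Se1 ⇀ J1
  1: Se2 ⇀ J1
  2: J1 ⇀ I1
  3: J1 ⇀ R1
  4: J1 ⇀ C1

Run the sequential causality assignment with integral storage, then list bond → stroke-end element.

b0 →J1
b1 →J1
b2 →I1
b3 →J1
b4 →J1

#0 →J1  (Se1 (Se) sets effort on bond)
#1 →J1  (source Se2 imposes e)
#2 →I1  (prefer integral on I1)
#3 →J1  (common-f at J1 fixed by 2)
#4 →J1  (J1: bond 2 brought flow, rest push out)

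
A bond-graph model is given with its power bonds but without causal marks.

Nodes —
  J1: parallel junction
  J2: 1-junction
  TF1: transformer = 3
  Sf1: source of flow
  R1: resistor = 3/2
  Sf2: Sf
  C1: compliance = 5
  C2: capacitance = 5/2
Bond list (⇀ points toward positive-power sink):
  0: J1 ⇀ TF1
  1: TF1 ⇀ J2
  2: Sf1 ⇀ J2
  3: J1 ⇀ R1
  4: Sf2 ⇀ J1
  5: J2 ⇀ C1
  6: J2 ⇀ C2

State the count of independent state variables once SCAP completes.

2  (C1, C2 all integral)

β2 |Sf1  (Sf1 (Sf) sets flow on bond)
β4 |Sf2  (Sf2 (Sf) sets flow on bond)
β1 |J2  (1-jn J2 has f-setter on 2)
β5 |J2  (J2 flow already set via bond 2)
β6 |J2  (J2: bond 2 brought flow, rest push out)
β0 |TF1  (TF1 one-in-one-out from 1)
β3 |J1  (only one effort-in slot at J1)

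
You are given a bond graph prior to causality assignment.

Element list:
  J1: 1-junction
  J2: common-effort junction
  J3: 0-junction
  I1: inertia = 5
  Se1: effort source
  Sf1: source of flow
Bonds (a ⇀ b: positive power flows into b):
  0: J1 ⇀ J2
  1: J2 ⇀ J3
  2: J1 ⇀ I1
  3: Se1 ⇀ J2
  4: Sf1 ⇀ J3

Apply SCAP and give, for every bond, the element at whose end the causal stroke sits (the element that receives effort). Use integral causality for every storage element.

#0 →J1
#1 →J3
#2 →I1
#3 →J2
#4 →Sf1

β3 stroke at J2  (Se1: effort source, stroke at far end)
β4 stroke at Sf1  (Sf1: flow source, stroke at near end)
β0 stroke at J1  (J2: bond 3 brought effort, rest push out)
β1 stroke at J3  (common-e at J2 fixed by 3)
β2 stroke at I1  (closing 1-jn rule on J1)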